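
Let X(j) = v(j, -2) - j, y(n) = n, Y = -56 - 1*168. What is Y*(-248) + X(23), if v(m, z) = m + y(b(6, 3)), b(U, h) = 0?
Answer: 55552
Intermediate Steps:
Y = -224 (Y = -56 - 168 = -224)
v(m, z) = m (v(m, z) = m + 0 = m)
X(j) = 0 (X(j) = j - j = 0)
Y*(-248) + X(23) = -224*(-248) + 0 = 55552 + 0 = 55552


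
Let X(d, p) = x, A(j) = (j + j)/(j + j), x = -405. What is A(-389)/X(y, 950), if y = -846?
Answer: -1/405 ≈ -0.0024691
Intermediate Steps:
A(j) = 1 (A(j) = (2*j)/((2*j)) = (2*j)*(1/(2*j)) = 1)
X(d, p) = -405
A(-389)/X(y, 950) = 1/(-405) = 1*(-1/405) = -1/405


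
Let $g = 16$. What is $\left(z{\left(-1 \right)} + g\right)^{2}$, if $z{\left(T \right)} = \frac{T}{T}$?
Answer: $289$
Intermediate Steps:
$z{\left(T \right)} = 1$
$\left(z{\left(-1 \right)} + g\right)^{2} = \left(1 + 16\right)^{2} = 17^{2} = 289$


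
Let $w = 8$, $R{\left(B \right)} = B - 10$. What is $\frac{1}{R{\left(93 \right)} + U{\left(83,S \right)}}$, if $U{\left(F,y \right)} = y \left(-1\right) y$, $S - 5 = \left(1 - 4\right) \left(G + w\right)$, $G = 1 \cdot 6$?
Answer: $- \frac{1}{1286} \approx -0.0007776$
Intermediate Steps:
$R{\left(B \right)} = -10 + B$
$G = 6$
$S = -37$ ($S = 5 + \left(1 - 4\right) \left(6 + 8\right) = 5 - 42 = -37$)
$U{\left(F,y \right)} = - y^{2}$ ($U{\left(F,y \right)} = - y y = - y^{2}$)
$\frac{1}{R{\left(93 \right)} + U{\left(83,S \right)}} = \frac{1}{\left(-10 + 93\right) - \left(-37\right)^{2}} = \frac{1}{83 - 1369} = \frac{1}{-1286} = - \frac{1}{1286}$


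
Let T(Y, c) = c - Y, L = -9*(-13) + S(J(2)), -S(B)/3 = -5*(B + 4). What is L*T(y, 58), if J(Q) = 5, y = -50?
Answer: 27216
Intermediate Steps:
S(B) = 60 + 15*B (S(B) = -(-15)*(B + 4) = -(-15)*(4 + B) = -3*(-20 - 5*B) = 60 + 15*B)
L = 252 (L = -9*(-13) + (60 + 15*5) = 117 + (60 + 75) = 117 + 135 = 252)
L*T(y, 58) = 252*(58 - 1*(-50)) = 252*(58 + 50) = 252*108 = 27216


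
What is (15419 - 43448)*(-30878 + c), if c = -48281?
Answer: 2218747611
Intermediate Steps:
(15419 - 43448)*(-30878 + c) = (15419 - 43448)*(-30878 - 48281) = -28029*(-79159) = 2218747611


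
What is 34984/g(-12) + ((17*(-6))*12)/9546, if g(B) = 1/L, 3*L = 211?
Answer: 11744163172/4773 ≈ 2.4605e+6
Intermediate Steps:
L = 211/3 (L = (⅓)*211 = 211/3 ≈ 70.333)
g(B) = 3/211 (g(B) = 1/(211/3) = 3/211)
34984/g(-12) + ((17*(-6))*12)/9546 = 34984/(3/211) + ((17*(-6))*12)/9546 = 34984*(211/3) - 102*12*(1/9546) = 7381624/3 - 1224*1/9546 = 7381624/3 - 204/1591 = 11744163172/4773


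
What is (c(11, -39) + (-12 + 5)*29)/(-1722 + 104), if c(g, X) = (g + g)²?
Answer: -281/1618 ≈ -0.17367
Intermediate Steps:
c(g, X) = 4*g² (c(g, X) = (2*g)² = 4*g²)
(c(11, -39) + (-12 + 5)*29)/(-1722 + 104) = (4*11² + (-12 + 5)*29)/(-1722 + 104) = (4*121 - 7*29)/(-1618) = (484 - 203)*(-1/1618) = 281*(-1/1618) = -281/1618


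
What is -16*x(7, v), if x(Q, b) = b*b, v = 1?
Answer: -16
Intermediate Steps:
x(Q, b) = b**2
-16*x(7, v) = -16*1**2 = -16*1 = -16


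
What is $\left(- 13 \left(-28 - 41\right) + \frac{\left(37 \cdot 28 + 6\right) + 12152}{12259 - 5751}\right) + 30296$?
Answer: $\frac{101508619}{3254} \approx 31195.0$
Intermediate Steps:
$\left(- 13 \left(-28 - 41\right) + \frac{\left(37 \cdot 28 + 6\right) + 12152}{12259 - 5751}\right) + 30296 = \left(\left(-13\right) \left(-69\right) + \frac{\left(1036 + 6\right) + 12152}{6508}\right) + 30296 = \left(897 + \left(1042 + 12152\right) \frac{1}{6508}\right) + 30296 = \left(897 + 13194 \cdot \frac{1}{6508}\right) + 30296 = \left(897 + \frac{6597}{3254}\right) + 30296 = \frac{2925435}{3254} + 30296 = \frac{101508619}{3254}$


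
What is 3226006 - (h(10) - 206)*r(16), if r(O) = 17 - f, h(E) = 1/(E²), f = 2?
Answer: 64581917/20 ≈ 3.2291e+6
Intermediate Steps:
h(E) = E⁻²
r(O) = 15 (r(O) = 17 - 1*2 = 17 - 2 = 15)
3226006 - (h(10) - 206)*r(16) = 3226006 - (10⁻² - 206)*15 = 3226006 - (1/100 - 206)*15 = 3226006 - (-20599)*15/100 = 3226006 - 1*(-61797/20) = 3226006 + 61797/20 = 64581917/20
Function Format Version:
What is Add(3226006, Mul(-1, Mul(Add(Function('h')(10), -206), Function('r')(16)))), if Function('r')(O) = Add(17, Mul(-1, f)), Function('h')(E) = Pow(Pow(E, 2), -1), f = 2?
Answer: Rational(64581917, 20) ≈ 3.2291e+6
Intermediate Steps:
Function('h')(E) = Pow(E, -2)
Function('r')(O) = 15 (Function('r')(O) = Add(17, Mul(-1, 2)) = Add(17, -2) = 15)
Add(3226006, Mul(-1, Mul(Add(Function('h')(10), -206), Function('r')(16)))) = Add(3226006, Mul(-1, Mul(Add(Pow(10, -2), -206), 15))) = Add(3226006, Mul(-1, Mul(Add(Rational(1, 100), -206), 15))) = Add(3226006, Mul(-1, Mul(Rational(-20599, 100), 15))) = Add(3226006, Mul(-1, Rational(-61797, 20))) = Add(3226006, Rational(61797, 20)) = Rational(64581917, 20)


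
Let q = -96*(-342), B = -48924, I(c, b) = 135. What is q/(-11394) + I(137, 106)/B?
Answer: -1102751/382332 ≈ -2.8843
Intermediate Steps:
q = 32832
q/(-11394) + I(137, 106)/B = 32832/(-11394) + 135/(-48924) = 32832*(-1/11394) + 135*(-1/48924) = -608/211 - 5/1812 = -1102751/382332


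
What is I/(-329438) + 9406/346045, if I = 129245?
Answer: -41625892197/114000372710 ≈ -0.36514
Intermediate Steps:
I/(-329438) + 9406/346045 = 129245/(-329438) + 9406/346045 = 129245*(-1/329438) + 9406*(1/346045) = -129245/329438 + 9406/346045 = -41625892197/114000372710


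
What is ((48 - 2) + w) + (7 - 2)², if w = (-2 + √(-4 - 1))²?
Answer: 70 - 4*I*√5 ≈ 70.0 - 8.9443*I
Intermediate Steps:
w = (-2 + I*√5)² (w = (-2 + √(-5))² = (-2 + I*√5)² ≈ -1.0 - 8.9443*I)
((48 - 2) + w) + (7 - 2)² = ((48 - 2) + (2 - I*√5)²) + (7 - 2)² = (46 + (2 - I*√5)²) + 5² = (46 + (2 - I*√5)²) + 25 = 71 + (2 - I*√5)²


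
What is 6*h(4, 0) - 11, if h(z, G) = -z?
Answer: -35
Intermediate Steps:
6*h(4, 0) - 11 = 6*(-1*4) - 11 = 6*(-4) - 11 = -24 - 11 = -35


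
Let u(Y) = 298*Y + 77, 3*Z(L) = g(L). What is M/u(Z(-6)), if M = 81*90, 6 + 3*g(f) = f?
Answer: -21870/961 ≈ -22.758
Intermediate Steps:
g(f) = -2 + f/3
Z(L) = -⅔ + L/9 (Z(L) = (-2 + L/3)/3 = -⅔ + L/9)
M = 7290
u(Y) = 77 + 298*Y
M/u(Z(-6)) = 7290/(77 + 298*(-⅔ + (⅑)*(-6))) = 7290/(77 + 298*(-⅔ - ⅔)) = 7290/(77 + 298*(-4/3)) = 7290/(77 - 1192/3) = 7290/(-961/3) = 7290*(-3/961) = -21870/961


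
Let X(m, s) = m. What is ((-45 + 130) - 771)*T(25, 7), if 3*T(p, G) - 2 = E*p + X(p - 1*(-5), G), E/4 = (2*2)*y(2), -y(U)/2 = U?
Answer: 1075648/3 ≈ 3.5855e+5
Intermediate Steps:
y(U) = -2*U
E = -64 (E = 4*((2*2)*(-2*2)) = 4*(4*(-4)) = 4*(-16) = -64)
T(p, G) = 7/3 - 21*p (T(p, G) = ⅔ + (-64*p + (p - 1*(-5)))/3 = ⅔ + (-64*p + (p + 5))/3 = ⅔ + (-64*p + (5 + p))/3 = ⅔ + (5 - 63*p)/3 = ⅔ + (5/3 - 21*p) = 7/3 - 21*p)
((-45 + 130) - 771)*T(25, 7) = ((-45 + 130) - 771)*(7/3 - 21*25) = (85 - 771)*(7/3 - 525) = -686*(-1568/3) = 1075648/3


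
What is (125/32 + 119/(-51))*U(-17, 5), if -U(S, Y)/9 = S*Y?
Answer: 38505/32 ≈ 1203.3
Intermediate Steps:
U(S, Y) = -9*S*Y
(125/32 + 119/(-51))*U(-17, 5) = (125/32 + 119/(-51))*(-9*(-17)*5) = (125*(1/32) + 119*(-1/51))*765 = (125/32 - 7/3)*765 = (151/96)*765 = 38505/32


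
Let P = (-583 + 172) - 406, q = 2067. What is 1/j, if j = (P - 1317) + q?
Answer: -1/67 ≈ -0.014925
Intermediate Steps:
P = -817 (P = -411 - 406 = -817)
j = -67 (j = (-817 - 1317) + 2067 = -2134 + 2067 = -67)
1/j = 1/(-67) = -1/67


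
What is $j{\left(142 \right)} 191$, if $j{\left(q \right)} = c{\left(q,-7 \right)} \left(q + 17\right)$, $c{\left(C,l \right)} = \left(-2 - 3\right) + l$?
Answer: $-364428$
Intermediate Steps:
$c{\left(C,l \right)} = -5 + l$
$j{\left(q \right)} = -204 - 12 q$ ($j{\left(q \right)} = \left(-5 - 7\right) \left(q + 17\right) = - 12 \left(17 + q\right) = -204 - 12 q$)
$j{\left(142 \right)} 191 = \left(-204 - 1704\right) 191 = \left(-1908\right) 191 = -364428$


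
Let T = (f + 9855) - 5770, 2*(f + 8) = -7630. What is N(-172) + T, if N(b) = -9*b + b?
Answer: 1638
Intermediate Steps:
f = -3823 (f = -8 + (1/2)*(-7630) = -8 - 3815 = -3823)
N(b) = -8*b
T = 262 (T = (-3823 + 9855) - 5770 = 6032 - 5770 = 262)
N(-172) + T = -8*(-172) + 262 = 1376 + 262 = 1638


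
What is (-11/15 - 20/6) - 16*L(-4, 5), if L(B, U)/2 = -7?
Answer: 3299/15 ≈ 219.93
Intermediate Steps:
L(B, U) = -14 (L(B, U) = 2*(-7) = -14)
(-11/15 - 20/6) - 16*L(-4, 5) = (-11/15 - 20/6) - 16*(-14) = (-11*1/15 - 20*⅙) + 224 = (-11/15 - 10/3) + 224 = -61/15 + 224 = 3299/15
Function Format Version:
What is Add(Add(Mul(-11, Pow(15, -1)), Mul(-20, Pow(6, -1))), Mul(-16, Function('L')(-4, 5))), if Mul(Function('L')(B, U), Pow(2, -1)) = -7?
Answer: Rational(3299, 15) ≈ 219.93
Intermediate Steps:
Function('L')(B, U) = -14 (Function('L')(B, U) = Mul(2, -7) = -14)
Add(Add(Mul(-11, Pow(15, -1)), Mul(-20, Pow(6, -1))), Mul(-16, Function('L')(-4, 5))) = Add(Add(Mul(-11, Pow(15, -1)), Mul(-20, Pow(6, -1))), Mul(-16, -14)) = Add(Add(Mul(-11, Rational(1, 15)), Mul(-20, Rational(1, 6))), 224) = Add(Add(Rational(-11, 15), Rational(-10, 3)), 224) = Add(Rational(-61, 15), 224) = Rational(3299, 15)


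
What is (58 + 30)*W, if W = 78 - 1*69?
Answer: 792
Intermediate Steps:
W = 9 (W = 78 - 69 = 9)
(58 + 30)*W = (58 + 30)*9 = 88*9 = 792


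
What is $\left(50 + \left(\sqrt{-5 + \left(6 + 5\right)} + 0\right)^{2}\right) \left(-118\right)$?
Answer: $-6608$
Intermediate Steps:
$\left(50 + \left(\sqrt{-5 + \left(6 + 5\right)} + 0\right)^{2}\right) \left(-118\right) = \left(50 + \left(\sqrt{-5 + 11} + 0\right)^{2}\right) \left(-118\right) = \left(50 + \left(\sqrt{6} + 0\right)^{2}\right) \left(-118\right) = \left(50 + \left(\sqrt{6}\right)^{2}\right) \left(-118\right) = \left(50 + 6\right) \left(-118\right) = 56 \left(-118\right) = -6608$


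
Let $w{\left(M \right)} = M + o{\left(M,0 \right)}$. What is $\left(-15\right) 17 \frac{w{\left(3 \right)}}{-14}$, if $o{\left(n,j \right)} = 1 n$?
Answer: $\frac{765}{7} \approx 109.29$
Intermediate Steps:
$o{\left(n,j \right)} = n$
$w{\left(M \right)} = 2 M$ ($w{\left(M \right)} = M + M = 2 M$)
$\left(-15\right) 17 \frac{w{\left(3 \right)}}{-14} = \left(-15\right) 17 \frac{2 \cdot 3}{-14} = - 255 \cdot 6 \left(- \frac{1}{14}\right) = \left(-255\right) \left(- \frac{3}{7}\right) = \frac{765}{7}$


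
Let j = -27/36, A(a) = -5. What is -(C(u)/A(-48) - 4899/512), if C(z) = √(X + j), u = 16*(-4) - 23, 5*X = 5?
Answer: 24751/2560 ≈ 9.6684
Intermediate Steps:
X = 1 (X = (⅕)*5 = 1)
j = -¾ (j = -27*1/36 = -¾ ≈ -0.75000)
u = -87 (u = -64 - 23 = -87)
C(z) = ½ (C(z) = √(1 - ¾) = √(¼) = ½)
-(C(u)/A(-48) - 4899/512) = -((½)/(-5) - 4899/512) = -((½)*(-⅕) - 4899*1/512) = -(-⅒ - 4899/512) = -1*(-24751/2560) = 24751/2560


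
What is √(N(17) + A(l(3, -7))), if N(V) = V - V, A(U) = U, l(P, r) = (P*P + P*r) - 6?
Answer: 3*I*√2 ≈ 4.2426*I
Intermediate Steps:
l(P, r) = -6 + P² + P*r (l(P, r) = (P² + P*r) - 6 = -6 + P² + P*r)
N(V) = 0
√(N(17) + A(l(3, -7))) = √(0 + (-6 + 3² + 3*(-7))) = √(0 + (-6 + 9 - 21)) = √(0 - 18) = √(-18) = 3*I*√2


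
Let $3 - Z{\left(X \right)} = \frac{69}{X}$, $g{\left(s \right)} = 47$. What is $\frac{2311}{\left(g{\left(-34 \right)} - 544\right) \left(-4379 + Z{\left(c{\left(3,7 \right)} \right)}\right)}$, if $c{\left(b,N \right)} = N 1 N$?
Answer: $\frac{16177}{15229003} \approx 0.0010622$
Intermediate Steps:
$c{\left(b,N \right)} = N^{2}$ ($c{\left(b,N \right)} = N N = N^{2}$)
$Z{\left(X \right)} = 3 - \frac{69}{X}$
$\frac{2311}{\left(g{\left(-34 \right)} - 544\right) \left(-4379 + Z{\left(c{\left(3,7 \right)} \right)}\right)} = \frac{2311}{\left(47 - 544\right) \left(-4379 + \left(3 - \frac{69}{7^{2}}\right)\right)} = \frac{2311}{\left(-497\right) \left(-4379 + \left(3 - \frac{69}{49}\right)\right)} = \frac{2311}{\left(-497\right) \left(-4379 + \frac{78}{49}\right)} = \frac{2311}{\left(-497\right) \left(- \frac{214493}{49}\right)} = \frac{2311}{\frac{15229003}{7}} = 2311 \cdot \frac{7}{15229003} = \frac{16177}{15229003}$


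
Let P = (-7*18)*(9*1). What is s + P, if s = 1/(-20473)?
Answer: -23216383/20473 ≈ -1134.0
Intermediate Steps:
s = -1/20473 ≈ -4.8845e-5
P = -1134 (P = -126*9 = -1134)
s + P = -1/20473 - 1134 = -23216383/20473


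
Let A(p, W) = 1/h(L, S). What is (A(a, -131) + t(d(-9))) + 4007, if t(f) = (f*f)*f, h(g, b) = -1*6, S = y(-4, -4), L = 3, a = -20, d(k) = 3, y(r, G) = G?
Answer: 24203/6 ≈ 4033.8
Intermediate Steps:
S = -4
h(g, b) = -6
t(f) = f³ (t(f) = f²*f = f³)
A(p, W) = -⅙ (A(p, W) = 1/(-6) = -⅙)
(A(a, -131) + t(d(-9))) + 4007 = (-⅙ + 3³) + 4007 = (-⅙ + 27) + 4007 = 161/6 + 4007 = 24203/6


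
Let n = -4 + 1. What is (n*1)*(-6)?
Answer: 18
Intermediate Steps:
n = -3
(n*1)*(-6) = -3*1*(-6) = -3*(-6) = 18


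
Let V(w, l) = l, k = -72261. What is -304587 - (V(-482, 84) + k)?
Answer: -232410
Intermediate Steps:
-304587 - (V(-482, 84) + k) = -304587 - (84 - 72261) = -304587 - 1*(-72177) = -304587 + 72177 = -232410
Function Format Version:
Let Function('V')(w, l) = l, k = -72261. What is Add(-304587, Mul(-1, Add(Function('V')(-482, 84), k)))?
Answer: -232410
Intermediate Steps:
Add(-304587, Mul(-1, Add(Function('V')(-482, 84), k))) = Add(-304587, Mul(-1, Add(84, -72261))) = Add(-304587, Mul(-1, -72177)) = Add(-304587, 72177) = -232410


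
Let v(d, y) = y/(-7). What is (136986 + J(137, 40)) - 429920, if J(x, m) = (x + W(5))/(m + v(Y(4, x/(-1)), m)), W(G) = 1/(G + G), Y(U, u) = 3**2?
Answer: -234344001/800 ≈ -2.9293e+5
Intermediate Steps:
Y(U, u) = 9
v(d, y) = -y/7 (v(d, y) = y*(-1/7) = -y/7)
W(G) = 1/(2*G)
J(x, m) = 7*(1/10 + x)/(6*m) (J(x, m) = (x + (1/2)/5)/(m - m/7) = (x + (1/2)*(1/5))/((6*m/7)) = (x + 1/10)*(7/(6*m)) = (1/10 + x)*(7/(6*m)) = 7*(1/10 + x)/(6*m))
(136986 + J(137, 40)) - 429920 = (136986 + (7/60)*(1 + 10*137)/40) - 429920 = (136986 + (7/60)*(1/40)*(1 + 1370)) - 429920 = (136986 + (7/60)*(1/40)*1371) - 429920 = (136986 + 3199/800) - 429920 = 109591999/800 - 429920 = -234344001/800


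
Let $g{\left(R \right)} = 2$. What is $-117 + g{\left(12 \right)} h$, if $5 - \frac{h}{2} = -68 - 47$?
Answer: $363$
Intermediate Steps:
$h = 240$ ($h = 10 - 2 \left(-68 - 47\right) = 10 - -230 = 10 + 230 = 240$)
$-117 + g{\left(12 \right)} h = -117 + 2 \cdot 240 = -117 + 480 = 363$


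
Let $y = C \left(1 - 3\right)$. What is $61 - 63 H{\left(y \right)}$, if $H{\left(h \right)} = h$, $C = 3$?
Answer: $439$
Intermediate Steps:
$y = -6$ ($y = 3 \left(1 - 3\right) = 3 \left(-2\right) = -6$)
$61 - 63 H{\left(y \right)} = 61 - -378 = 61 + 378 = 439$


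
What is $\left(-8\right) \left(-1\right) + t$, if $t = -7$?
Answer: $1$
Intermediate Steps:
$\left(-8\right) \left(-1\right) + t = \left(-8\right) \left(-1\right) - 7 = 8 - 7 = 1$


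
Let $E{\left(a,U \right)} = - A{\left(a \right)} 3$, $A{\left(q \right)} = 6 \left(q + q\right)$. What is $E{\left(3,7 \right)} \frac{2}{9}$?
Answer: $-24$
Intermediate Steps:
$A{\left(q \right)} = 12 q$ ($A{\left(q \right)} = 6 \cdot 2 q = 12 q$)
$E{\left(a,U \right)} = - 36 a$ ($E{\left(a,U \right)} = - 12 a 3 = - 36 a$)
$E{\left(3,7 \right)} \frac{2}{9} = \left(-36\right) 3 \cdot \frac{2}{9} = - 108 \cdot 2 \cdot \frac{1}{9} = \left(-108\right) \frac{2}{9} = -24$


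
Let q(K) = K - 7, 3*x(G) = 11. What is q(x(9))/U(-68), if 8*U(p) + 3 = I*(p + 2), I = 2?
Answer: 16/81 ≈ 0.19753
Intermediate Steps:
x(G) = 11/3 (x(G) = (1/3)*11 = 11/3)
q(K) = -7 + K
U(p) = 1/8 + p/4 (U(p) = -3/8 + (2*(p + 2))/8 = -3/8 + (2*(2 + p))/8 = -3/8 + (4 + 2*p)/8 = -3/8 + (1/2 + p/4) = 1/8 + p/4)
q(x(9))/U(-68) = (-7 + 11/3)/(1/8 + (1/4)*(-68)) = -10/(3*(1/8 - 17)) = -10/(3*(-135/8)) = -10/3*(-8/135) = 16/81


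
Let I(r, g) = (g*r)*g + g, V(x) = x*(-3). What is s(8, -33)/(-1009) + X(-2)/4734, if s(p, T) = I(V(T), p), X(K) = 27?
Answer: -3333917/530734 ≈ -6.2817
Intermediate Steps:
V(x) = -3*x
I(r, g) = g + r*g**2 (I(r, g) = r*g**2 + g = g + r*g**2)
s(p, T) = p*(1 - 3*T*p) (s(p, T) = p*(1 + p*(-3*T)) = p*(1 - 3*T*p))
s(8, -33)/(-1009) + X(-2)/4734 = (8*(1 - 3*(-33)*8))/(-1009) + 27/4734 = (8*(1 + 792))*(-1/1009) + 27*(1/4734) = (8*793)*(-1/1009) + 3/526 = 6344*(-1/1009) + 3/526 = -6344/1009 + 3/526 = -3333917/530734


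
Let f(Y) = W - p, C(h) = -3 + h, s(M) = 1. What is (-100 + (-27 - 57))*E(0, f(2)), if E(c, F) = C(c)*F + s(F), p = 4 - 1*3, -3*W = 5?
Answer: -1656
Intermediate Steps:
W = -5/3 (W = -⅓*5 = -5/3 ≈ -1.6667)
p = 1 (p = 4 - 3 = 1)
f(Y) = -8/3 (f(Y) = -5/3 - 1*1 = -5/3 - 1 = -8/3)
E(c, F) = 1 + F*(-3 + c) (E(c, F) = (-3 + c)*F + 1 = F*(-3 + c) + 1 = 1 + F*(-3 + c))
(-100 + (-27 - 57))*E(0, f(2)) = (-100 + (-27 - 57))*(1 - 8*(-3 + 0)/3) = (-100 - 84)*(1 - 8/3*(-3)) = -184*(1 + 8) = -184*9 = -1656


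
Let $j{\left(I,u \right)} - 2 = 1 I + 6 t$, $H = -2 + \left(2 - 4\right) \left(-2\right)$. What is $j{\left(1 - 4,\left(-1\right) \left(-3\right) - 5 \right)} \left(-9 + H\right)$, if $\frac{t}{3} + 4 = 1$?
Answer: $385$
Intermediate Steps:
$t = -9$ ($t = -12 + 3 \cdot 1 = -12 + 3 = -9$)
$H = 2$ ($H = -2 - -4 = -2 + 4 = 2$)
$j{\left(I,u \right)} = -52 + I$ ($j{\left(I,u \right)} = 2 + \left(1 I + 6 \left(-9\right)\right) = 2 + \left(I - 54\right) = 2 + \left(-54 + I\right) = -52 + I$)
$j{\left(1 - 4,\left(-1\right) \left(-3\right) - 5 \right)} \left(-9 + H\right) = \left(-52 + \left(1 - 4\right)\right) \left(-9 + 2\right) = \left(-52 + \left(1 - 4\right)\right) \left(-7\right) = \left(-52 - 3\right) \left(-7\right) = \left(-55\right) \left(-7\right) = 385$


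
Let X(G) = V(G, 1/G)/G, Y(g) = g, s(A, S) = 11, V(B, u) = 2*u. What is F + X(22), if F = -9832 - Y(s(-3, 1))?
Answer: -2382005/242 ≈ -9843.0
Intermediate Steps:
X(G) = 2/G**2 (X(G) = (2/G)/G = 2/G**2)
F = -9843 (F = -9832 - 1*11 = -9832 - 11 = -9843)
F + X(22) = -9843 + 2/22**2 = -9843 + 2*(1/484) = -9843 + 1/242 = -2382005/242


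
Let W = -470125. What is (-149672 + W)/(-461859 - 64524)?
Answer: 206599/175461 ≈ 1.1775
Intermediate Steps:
(-149672 + W)/(-461859 - 64524) = (-149672 - 470125)/(-461859 - 64524) = -619797/(-526383) = -619797*(-1/526383) = 206599/175461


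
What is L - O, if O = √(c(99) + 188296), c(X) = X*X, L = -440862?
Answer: -440862 - √198097 ≈ -4.4131e+5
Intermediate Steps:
c(X) = X²
O = √198097 (O = √(99² + 188296) = √(9801 + 188296) = √198097 ≈ 445.08)
L - O = -440862 - √198097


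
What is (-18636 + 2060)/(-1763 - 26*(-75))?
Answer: -16576/187 ≈ -88.642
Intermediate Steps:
(-18636 + 2060)/(-1763 - 26*(-75)) = -16576/(-1763 + 1950) = -16576/187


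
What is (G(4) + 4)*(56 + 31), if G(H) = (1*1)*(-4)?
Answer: 0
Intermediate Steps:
G(H) = -4 (G(H) = 1*(-4) = -4)
(G(4) + 4)*(56 + 31) = (-4 + 4)*(56 + 31) = 0*87 = 0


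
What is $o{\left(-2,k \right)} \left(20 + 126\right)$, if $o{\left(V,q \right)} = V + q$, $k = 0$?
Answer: $-292$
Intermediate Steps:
$o{\left(-2,k \right)} \left(20 + 126\right) = \left(-2 + 0\right) \left(20 + 126\right) = \left(-2\right) 146 = -292$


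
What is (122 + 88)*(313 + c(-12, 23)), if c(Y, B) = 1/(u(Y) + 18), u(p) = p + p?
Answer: 65695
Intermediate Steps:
u(p) = 2*p
c(Y, B) = 1/(18 + 2*Y) (c(Y, B) = 1/(2*Y + 18) = 1/(18 + 2*Y))
(122 + 88)*(313 + c(-12, 23)) = (122 + 88)*(313 + 1/(2*(9 - 12))) = 210*(313 + (½)/(-3)) = 210*(313 + (½)*(-⅓)) = 210*(313 - ⅙) = 210*(1877/6) = 65695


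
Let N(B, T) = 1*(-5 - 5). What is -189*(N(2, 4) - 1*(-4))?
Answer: 1134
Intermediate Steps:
N(B, T) = -10 (N(B, T) = 1*(-10) = -10)
-189*(N(2, 4) - 1*(-4)) = -189*(-10 - 1*(-4)) = -189*(-10 + 4) = -189*(-6) = 1134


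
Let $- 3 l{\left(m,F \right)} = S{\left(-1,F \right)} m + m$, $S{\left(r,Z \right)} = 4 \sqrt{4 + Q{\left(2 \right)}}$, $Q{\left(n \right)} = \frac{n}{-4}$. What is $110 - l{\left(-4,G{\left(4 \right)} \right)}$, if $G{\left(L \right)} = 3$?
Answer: $\frac{326}{3} - \frac{8 \sqrt{14}}{3} \approx 98.689$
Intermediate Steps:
$Q{\left(n \right)} = - \frac{n}{4}$ ($Q{\left(n \right)} = n \left(- \frac{1}{4}\right) = - \frac{n}{4}$)
$S{\left(r,Z \right)} = 2 \sqrt{14}$ ($S{\left(r,Z \right)} = 4 \sqrt{4 - \frac{1}{2}} = 4 \sqrt{\frac{7}{2}} = 4 \frac{\sqrt{14}}{2} = 2 \sqrt{14}$)
$l{\left(m,F \right)} = - \frac{m}{3} - \frac{2 m \sqrt{14}}{3}$ ($l{\left(m,F \right)} = - \frac{2 \sqrt{14} m + m}{3} = - \frac{2 m \sqrt{14} + m}{3} = - \frac{m + 2 m \sqrt{14}}{3} = - \frac{m}{3} - \frac{2 m \sqrt{14}}{3}$)
$110 - l{\left(-4,G{\left(4 \right)} \right)} = 110 - \left(- \frac{1}{3}\right) \left(-4\right) \left(1 + 2 \sqrt{14}\right) = 110 - \left(\frac{4}{3} + \frac{8 \sqrt{14}}{3}\right) = \frac{326}{3} - \frac{8 \sqrt{14}}{3}$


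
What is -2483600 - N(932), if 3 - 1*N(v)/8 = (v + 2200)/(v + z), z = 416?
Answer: -836975024/337 ≈ -2.4836e+6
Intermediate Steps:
N(v) = 24 - 8*(2200 + v)/(416 + v) (N(v) = 24 - 8*(v + 2200)/(v + 416) = 24 - 8*(2200 + v)/(416 + v))
-2483600 - N(932) = -2483600 - 16*(-476 + 932)/(416 + 932) = -2483600 - 16*456/1348 = -2483600 - 1*1824/337 = -2483600 - 1824/337 = -836975024/337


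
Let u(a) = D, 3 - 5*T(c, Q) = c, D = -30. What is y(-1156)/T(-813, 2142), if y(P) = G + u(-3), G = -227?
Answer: -1285/816 ≈ -1.5748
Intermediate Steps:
T(c, Q) = 3/5 - c/5
u(a) = -30
y(P) = -257 (y(P) = -227 - 30 = -257)
y(-1156)/T(-813, 2142) = -257/(3/5 - 1/5*(-813)) = -257/(3/5 + 813/5) = -257/816/5 = -257*5/816 = -1285/816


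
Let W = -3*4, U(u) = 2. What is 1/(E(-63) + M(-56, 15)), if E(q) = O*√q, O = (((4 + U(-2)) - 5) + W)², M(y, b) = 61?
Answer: 61/926104 - 363*I*√7/926104 ≈ 6.5867e-5 - 0.001037*I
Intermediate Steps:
W = -12
O = 121 (O = (((4 + 2) - 5) - 12)² = ((6 - 5) - 12)² = (1 - 12)² = (-11)² = 121)
E(q) = 121*√q
1/(E(-63) + M(-56, 15)) = 1/(121*√(-63) + 61) = 1/(121*(3*I*√7) + 61) = 1/(363*I*√7 + 61) = 1/(61 + 363*I*√7)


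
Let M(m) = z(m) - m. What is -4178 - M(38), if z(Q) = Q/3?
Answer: -12458/3 ≈ -4152.7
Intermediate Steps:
z(Q) = Q/3 (z(Q) = Q*(⅓) = Q/3)
M(m) = -2*m/3 (M(m) = m/3 - m = -2*m/3)
-4178 - M(38) = -4178 - (-2)*38/3 = -4178 - 1*(-76/3) = -4178 + 76/3 = -12458/3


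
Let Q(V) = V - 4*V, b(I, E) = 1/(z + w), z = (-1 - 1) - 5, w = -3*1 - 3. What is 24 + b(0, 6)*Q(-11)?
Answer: 279/13 ≈ 21.462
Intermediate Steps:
w = -6 (w = -3 - 3 = -6)
z = -7 (z = -2 - 5 = -7)
b(I, E) = -1/13 (b(I, E) = 1/(-7 - 6) = 1/(-13) = -1/13)
Q(V) = -3*V
24 + b(0, 6)*Q(-11) = 24 - (-3)*(-11)/13 = 24 - 1/13*33 = 24 - 33/13 = 279/13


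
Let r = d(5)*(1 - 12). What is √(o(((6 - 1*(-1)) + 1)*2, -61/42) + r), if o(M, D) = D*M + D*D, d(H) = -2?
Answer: √1537/42 ≈ 0.93344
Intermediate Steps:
o(M, D) = D² + D*M (o(M, D) = D*M + D² = D² + D*M)
r = 22 (r = -2*(1 - 12) = -2*(-11) = 22)
√(o(((6 - 1*(-1)) + 1)*2, -61/42) + r) = √((-61/42)*(-61/42 + ((6 - 1*(-1)) + 1)*2) + 22) = √((-61*1/42)*(-61*1/42 + ((6 + 1) + 1)*2) + 22) = √(-61*(-61/42 + (7 + 1)*2)/42 + 22) = √(-61*(-61/42 + 8*2)/42 + 22) = √(-61*(-61/42 + 16)/42 + 22) = √(-61/42*611/42 + 22) = √(-37271/1764 + 22) = √(1537/1764) = √1537/42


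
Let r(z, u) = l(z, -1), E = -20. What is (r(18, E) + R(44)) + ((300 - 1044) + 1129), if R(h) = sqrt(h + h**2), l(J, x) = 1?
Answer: 386 + 6*sqrt(55) ≈ 430.50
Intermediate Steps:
r(z, u) = 1
(r(18, E) + R(44)) + ((300 - 1044) + 1129) = (1 + sqrt(44*(1 + 44))) + ((300 - 1044) + 1129) = (1 + sqrt(44*45)) + (-744 + 1129) = (1 + sqrt(1980)) + 385 = (1 + 6*sqrt(55)) + 385 = 386 + 6*sqrt(55)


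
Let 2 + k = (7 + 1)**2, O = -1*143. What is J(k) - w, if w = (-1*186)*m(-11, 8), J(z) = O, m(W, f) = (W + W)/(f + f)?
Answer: -1595/4 ≈ -398.75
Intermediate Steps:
m(W, f) = W/f (m(W, f) = (2*W)/((2*f)) = (2*W)*(1/(2*f)) = W/f)
O = -143
k = 62 (k = -2 + (7 + 1)**2 = -2 + 8**2 = -2 + 64 = 62)
J(z) = -143
w = 1023/4 (w = (-1*186)*(-11/8) = -(-2046)/8 = -186*(-11/8) = 1023/4 ≈ 255.75)
J(k) - w = -143 - 1*1023/4 = -143 - 1023/4 = -1595/4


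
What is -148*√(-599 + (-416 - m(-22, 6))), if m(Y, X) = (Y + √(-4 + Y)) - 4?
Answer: -148*√(-989 - I*√26) ≈ -11.998 + 4654.4*I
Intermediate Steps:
m(Y, X) = -4 + Y + √(-4 + Y)
-148*√(-599 + (-416 - m(-22, 6))) = -148*√(-599 + (-416 - (-4 - 22 + √(-4 - 22)))) = -148*√(-599 + (-416 - (-4 - 22 + √(-26)))) = -148*√(-599 + (-416 - (-4 - 22 + I*√26))) = -148*√(-599 + (-416 - (-26 + I*√26))) = -148*√(-599 + (-416 + (26 - I*√26))) = -148*√(-599 + (-390 - I*√26)) = -148*√(-989 - I*√26)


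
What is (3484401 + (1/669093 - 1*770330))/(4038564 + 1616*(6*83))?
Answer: 453991476901/810159884469 ≈ 0.56037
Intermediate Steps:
(3484401 + (1/669093 - 1*770330))/(4038564 + 1616*(6*83)) = (3484401 + (1/669093 - 770330))/(4038564 + 1616*498) = (3484401 - 515422410689/669093)/(4038564 + 804768) = (1815965907604/669093)/4843332 = (1815965907604/669093)*(1/4843332) = 453991476901/810159884469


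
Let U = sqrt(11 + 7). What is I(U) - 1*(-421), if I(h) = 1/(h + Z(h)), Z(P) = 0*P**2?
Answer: 421 + sqrt(2)/6 ≈ 421.24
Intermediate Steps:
U = 3*sqrt(2) (U = sqrt(18) = 3*sqrt(2) ≈ 4.2426)
Z(P) = 0
I(h) = 1/h (I(h) = 1/(h + 0) = 1/h)
I(U) - 1*(-421) = 1/(3*sqrt(2)) - 1*(-421) = sqrt(2)/6 + 421 = 421 + sqrt(2)/6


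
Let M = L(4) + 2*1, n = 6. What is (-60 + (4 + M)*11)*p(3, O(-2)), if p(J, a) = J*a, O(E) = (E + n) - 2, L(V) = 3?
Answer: 234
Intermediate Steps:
M = 5 (M = 3 + 2*1 = 3 + 2 = 5)
O(E) = 4 + E (O(E) = (E + 6) - 2 = (6 + E) - 2 = 4 + E)
(-60 + (4 + M)*11)*p(3, O(-2)) = (-60 + (4 + 5)*11)*(3*(4 - 2)) = (-60 + 9*11)*(3*2) = (-60 + 99)*6 = 39*6 = 234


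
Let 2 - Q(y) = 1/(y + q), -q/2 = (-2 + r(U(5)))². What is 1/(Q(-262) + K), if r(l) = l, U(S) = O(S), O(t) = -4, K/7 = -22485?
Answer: -334/52569261 ≈ -6.3535e-6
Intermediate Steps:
K = -157395 (K = 7*(-22485) = -157395)
U(S) = -4
q = -72 (q = -2*(-2 - 4)² = -2*(-6)² = -2*36 = -72)
Q(y) = 2 - 1/(-72 + y) (Q(y) = 2 - 1/(y - 72) = 2 - 1/(-72 + y))
1/(Q(-262) + K) = 1/((-145 + 2*(-262))/(-72 - 262) - 157395) = 1/((-145 - 524)/(-334) - 157395) = 1/(-1/334*(-669) - 157395) = 1/(669/334 - 157395) = 1/(-52569261/334) = -334/52569261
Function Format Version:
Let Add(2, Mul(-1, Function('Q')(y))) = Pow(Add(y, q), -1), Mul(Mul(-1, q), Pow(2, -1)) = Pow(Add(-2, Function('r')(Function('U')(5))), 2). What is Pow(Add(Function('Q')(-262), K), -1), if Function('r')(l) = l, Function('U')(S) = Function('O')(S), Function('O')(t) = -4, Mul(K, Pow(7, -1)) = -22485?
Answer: Rational(-334, 52569261) ≈ -6.3535e-6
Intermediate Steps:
K = -157395 (K = Mul(7, -22485) = -157395)
Function('U')(S) = -4
q = -72 (q = Mul(-2, Pow(Add(-2, -4), 2)) = Mul(-2, Pow(-6, 2)) = Mul(-2, 36) = -72)
Function('Q')(y) = Add(2, Mul(-1, Pow(Add(-72, y), -1))) (Function('Q')(y) = Add(2, Mul(-1, Pow(Add(y, -72), -1))) = Add(2, Mul(-1, Pow(Add(-72, y), -1))))
Pow(Add(Function('Q')(-262), K), -1) = Pow(Add(Mul(Pow(Add(-72, -262), -1), Add(-145, Mul(2, -262))), -157395), -1) = Pow(Add(Mul(Pow(-334, -1), Add(-145, -524)), -157395), -1) = Pow(Add(Mul(Rational(-1, 334), -669), -157395), -1) = Pow(Add(Rational(669, 334), -157395), -1) = Pow(Rational(-52569261, 334), -1) = Rational(-334, 52569261)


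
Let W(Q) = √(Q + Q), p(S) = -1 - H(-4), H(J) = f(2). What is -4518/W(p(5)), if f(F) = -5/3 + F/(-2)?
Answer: -2259*√30/5 ≈ -2474.6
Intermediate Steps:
f(F) = -5/3 - F/2 (f(F) = -5*⅓ + F*(-½) = -5/3 - F/2)
H(J) = -8/3 (H(J) = -5/3 - ½*2 = -5/3 - 1 = -8/3)
p(S) = 5/3 (p(S) = -1 - 1*(-8/3) = -1 + 8/3 = 5/3)
W(Q) = √2*√Q (W(Q) = √(2*Q) = √2*√Q)
-4518/W(p(5)) = -4518*√30/10 = -2259*√30/5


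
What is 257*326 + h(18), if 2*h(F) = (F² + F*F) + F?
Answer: 84115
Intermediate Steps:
h(F) = F² + F/2 (h(F) = ((F² + F*F) + F)/2 = ((F² + F²) + F)/2 = (2*F² + F)/2 = (F + 2*F²)/2 = F² + F/2)
257*326 + h(18) = 257*326 + 18*(½ + 18) = 83782 + 18*(37/2) = 83782 + 333 = 84115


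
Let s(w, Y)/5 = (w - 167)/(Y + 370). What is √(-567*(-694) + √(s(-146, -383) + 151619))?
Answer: √(66501162 + 26*√6410989)/13 ≈ 627.60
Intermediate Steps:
s(w, Y) = 5*(-167 + w)/(370 + Y) (s(w, Y) = 5*((w - 167)/(Y + 370)) = 5*((-167 + w)/(370 + Y)) = 5*(-167 + w)/(370 + Y))
√(-567*(-694) + √(s(-146, -383) + 151619)) = √(-567*(-694) + √(5*(-167 - 146)/(370 - 383) + 151619)) = √(393498 + √(5*(-313)/(-13) + 151619)) = √(393498 + √(5*(-1/13)*(-313) + 151619)) = √(393498 + √(1565/13 + 151619)) = √(393498 + √(1972612/13)) = √(393498 + 2*√6410989/13)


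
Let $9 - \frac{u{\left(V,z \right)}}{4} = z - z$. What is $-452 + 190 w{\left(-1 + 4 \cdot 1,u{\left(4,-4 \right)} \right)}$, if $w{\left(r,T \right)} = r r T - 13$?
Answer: $58638$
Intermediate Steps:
$u{\left(V,z \right)} = 36$ ($u{\left(V,z \right)} = 36 - 4 \left(z - z\right) = 36 - 0 = 36 + 0 = 36$)
$w{\left(r,T \right)} = -13 + T r^{2}$ ($w{\left(r,T \right)} = r^{2} T - 13 = T r^{2} - 13 = -13 + T r^{2}$)
$-452 + 190 w{\left(-1 + 4 \cdot 1,u{\left(4,-4 \right)} \right)} = -452 + 190 \left(-13 + 36 \left(-1 + 4 \cdot 1\right)^{2}\right) = -452 + 190 \left(-13 + 36 \left(-1 + 4\right)^{2}\right) = -452 + 190 \left(-13 + 36 \cdot 3^{2}\right) = -452 + 190 \left(-13 + 36 \cdot 9\right) = -452 + 190 \left(-13 + 324\right) = -452 + 190 \cdot 311 = -452 + 59090 = 58638$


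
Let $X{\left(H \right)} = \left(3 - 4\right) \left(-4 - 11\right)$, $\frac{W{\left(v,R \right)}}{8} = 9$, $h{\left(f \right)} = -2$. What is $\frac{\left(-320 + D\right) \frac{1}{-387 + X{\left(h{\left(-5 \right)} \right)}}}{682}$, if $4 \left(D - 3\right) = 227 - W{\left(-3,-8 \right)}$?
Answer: $\frac{371}{338272} \approx 0.0010967$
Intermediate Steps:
$W{\left(v,R \right)} = 72$ ($W{\left(v,R \right)} = 8 \cdot 9 = 72$)
$X{\left(H \right)} = 15$ ($X{\left(H \right)} = \left(-1\right) \left(-15\right) = 15$)
$D = \frac{167}{4}$ ($D = 3 + \frac{227 - 72}{4} = 3 + \frac{1}{4} \cdot 155 = 3 + \frac{155}{4} = \frac{167}{4} \approx 41.75$)
$\frac{\left(-320 + D\right) \frac{1}{-387 + X{\left(h{\left(-5 \right)} \right)}}}{682} = \frac{\left(-320 + \frac{167}{4}\right) \frac{1}{-387 + 15}}{682} = - \frac{1113}{4 \left(-372\right)} \frac{1}{682} = \left(- \frac{1113}{4}\right) \left(- \frac{1}{372}\right) \frac{1}{682} = \frac{371}{496} \cdot \frac{1}{682} = \frac{371}{338272}$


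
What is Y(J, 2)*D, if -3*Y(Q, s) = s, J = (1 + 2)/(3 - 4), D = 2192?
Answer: -4384/3 ≈ -1461.3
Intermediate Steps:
J = -3 (J = 3/(-1) = 3*(-1) = -3)
Y(Q, s) = -s/3
Y(J, 2)*D = -1/3*2*2192 = -2/3*2192 = -4384/3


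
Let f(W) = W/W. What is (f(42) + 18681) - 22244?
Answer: -3562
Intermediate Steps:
f(W) = 1
(f(42) + 18681) - 22244 = (1 + 18681) - 22244 = 18682 - 22244 = -3562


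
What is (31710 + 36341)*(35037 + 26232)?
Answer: 4169416719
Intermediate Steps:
(31710 + 36341)*(35037 + 26232) = 68051*61269 = 4169416719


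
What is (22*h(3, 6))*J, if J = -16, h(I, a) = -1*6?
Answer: 2112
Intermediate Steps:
h(I, a) = -6
(22*h(3, 6))*J = (22*(-6))*(-16) = -132*(-16) = 2112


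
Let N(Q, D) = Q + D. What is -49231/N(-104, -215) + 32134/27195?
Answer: 1349087791/8675205 ≈ 155.51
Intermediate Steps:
N(Q, D) = D + Q
-49231/N(-104, -215) + 32134/27195 = -49231/(-215 - 104) + 32134/27195 = -49231/(-319) + 32134*(1/27195) = -49231*(-1/319) + 32134/27195 = 49231/319 + 32134/27195 = 1349087791/8675205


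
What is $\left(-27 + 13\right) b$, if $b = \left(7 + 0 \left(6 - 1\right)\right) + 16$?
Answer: $-322$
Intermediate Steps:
$b = 23$ ($b = \left(7 + 0 \cdot 5\right) + 16 = \left(7 + 0\right) + 16 = 7 + 16 = 23$)
$\left(-27 + 13\right) b = \left(-27 + 13\right) 23 = \left(-14\right) 23 = -322$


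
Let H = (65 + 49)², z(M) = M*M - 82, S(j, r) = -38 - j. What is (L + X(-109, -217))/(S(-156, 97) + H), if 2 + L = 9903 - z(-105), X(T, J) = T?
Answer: -1151/13114 ≈ -0.087769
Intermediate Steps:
z(M) = -82 + M² (z(M) = M² - 82 = -82 + M²)
H = 12996 (H = 114² = 12996)
L = -1042 (L = -2 + (9903 - (-82 + (-105)²)) = -2 + (9903 - (-82 + 11025)) = -2 + (9903 - 1*10943) = -2 + (9903 - 10943) = -2 - 1040 = -1042)
(L + X(-109, -217))/(S(-156, 97) + H) = (-1042 - 109)/((-38 - 1*(-156)) + 12996) = -1151/((-38 + 156) + 12996) = -1151/(118 + 12996) = -1151/13114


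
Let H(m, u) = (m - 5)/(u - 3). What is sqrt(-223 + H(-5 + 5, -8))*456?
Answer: 5472*I*sqrt(187)/11 ≈ 6802.6*I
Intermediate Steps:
H(m, u) = (-5 + m)/(-3 + u)
sqrt(-223 + H(-5 + 5, -8))*456 = sqrt(-223 + (-5 + (-5 + 5))/(-3 - 8))*456 = sqrt(-223 + (-5 + 0)/(-11))*456 = sqrt(-223 - 1/11*(-5))*456 = sqrt(-223 + 5/11)*456 = sqrt(-2448/11)*456 = (12*I*sqrt(187)/11)*456 = 5472*I*sqrt(187)/11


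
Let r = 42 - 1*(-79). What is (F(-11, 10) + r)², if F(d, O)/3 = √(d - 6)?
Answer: 14488 + 726*I*√17 ≈ 14488.0 + 2993.4*I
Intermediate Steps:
F(d, O) = 3*√(-6 + d) (F(d, O) = 3*√(d - 6) = 3*√(-6 + d))
r = 121 (r = 42 + 79 = 121)
(F(-11, 10) + r)² = (3*√(-6 - 11) + 121)² = (3*√(-17) + 121)² = (3*(I*√17) + 121)² = (3*I*√17 + 121)² = (121 + 3*I*√17)²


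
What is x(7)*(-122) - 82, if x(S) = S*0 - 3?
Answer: 284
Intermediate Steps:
x(S) = -3 (x(S) = 0 - 3 = -3)
x(7)*(-122) - 82 = -3*(-122) - 82 = 366 - 82 = 284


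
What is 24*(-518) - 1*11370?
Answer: -23802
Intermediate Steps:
24*(-518) - 1*11370 = -12432 - 11370 = -23802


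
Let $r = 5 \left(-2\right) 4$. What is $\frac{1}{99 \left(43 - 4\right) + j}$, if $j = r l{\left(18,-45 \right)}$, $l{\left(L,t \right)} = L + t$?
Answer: $\frac{1}{4941} \approx 0.00020239$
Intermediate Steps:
$r = -40$ ($r = \left(-10\right) 4 = -40$)
$j = 1080$ ($j = - 40 \left(18 - 45\right) = \left(-40\right) \left(-27\right) = 1080$)
$\frac{1}{99 \left(43 - 4\right) + j} = \frac{1}{99 \left(43 - 4\right) + 1080} = \frac{1}{99 \cdot 39 + 1080} = \frac{1}{3861 + 1080} = \frac{1}{4941}$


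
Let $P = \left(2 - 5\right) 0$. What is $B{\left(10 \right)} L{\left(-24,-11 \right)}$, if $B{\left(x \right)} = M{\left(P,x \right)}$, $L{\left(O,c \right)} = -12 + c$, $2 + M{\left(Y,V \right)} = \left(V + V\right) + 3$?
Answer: $-483$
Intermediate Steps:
$P = 0$ ($P = \left(-3\right) 0 = 0$)
$M{\left(Y,V \right)} = 1 + 2 V$ ($M{\left(Y,V \right)} = -2 + \left(\left(V + V\right) + 3\right) = -2 + \left(2 V + 3\right) = -2 + \left(3 + 2 V\right) = 1 + 2 V$)
$B{\left(x \right)} = 1 + 2 x$
$B{\left(10 \right)} L{\left(-24,-11 \right)} = \left(1 + 2 \cdot 10\right) \left(-12 - 11\right) = \left(1 + 20\right) \left(-23\right) = 21 \left(-23\right) = -483$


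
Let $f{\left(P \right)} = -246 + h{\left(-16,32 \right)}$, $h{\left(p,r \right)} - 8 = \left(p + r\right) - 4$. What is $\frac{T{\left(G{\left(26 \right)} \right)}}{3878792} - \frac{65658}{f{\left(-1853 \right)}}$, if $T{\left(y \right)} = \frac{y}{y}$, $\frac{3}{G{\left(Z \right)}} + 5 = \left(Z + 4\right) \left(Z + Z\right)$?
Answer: $\frac{127336862681}{438303496} \approx 290.52$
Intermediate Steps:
$G{\left(Z \right)} = \frac{3}{-5 + 2 Z \left(4 + Z\right)}$ ($G{\left(Z \right)} = \frac{3}{-5 + \left(Z + 4\right) \left(Z + Z\right)} = \frac{3}{-5 + \left(4 + Z\right) 2 Z} = \frac{3}{-5 + 2 Z \left(4 + Z\right)}$)
$T{\left(y \right)} = 1$
$h{\left(p,r \right)} = 4 + p + r$ ($h{\left(p,r \right)} = 8 - \left(4 - p - r\right) = 8 + \left(-4 + p + r\right) = 4 + p + r$)
$f{\left(P \right)} = -226$ ($f{\left(P \right)} = -246 + \left(4 - 16 + 32\right) = -246 + 20 = -226$)
$\frac{T{\left(G{\left(26 \right)} \right)}}{3878792} - \frac{65658}{f{\left(-1853 \right)}} = 1 \cdot \frac{1}{3878792} - \frac{65658}{-226} = 1 \cdot \frac{1}{3878792} - - \frac{32829}{113} = \frac{1}{3878792} + \frac{32829}{113} = \frac{127336862681}{438303496}$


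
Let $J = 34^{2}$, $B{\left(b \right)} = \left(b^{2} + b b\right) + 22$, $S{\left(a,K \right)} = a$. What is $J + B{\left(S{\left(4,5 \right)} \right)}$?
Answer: $1210$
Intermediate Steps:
$B{\left(b \right)} = 22 + 2 b^{2}$ ($B{\left(b \right)} = \left(b^{2} + b^{2}\right) + 22 = 2 b^{2} + 22 = 22 + 2 b^{2}$)
$J = 1156$
$J + B{\left(S{\left(4,5 \right)} \right)} = 1156 + \left(22 + 2 \cdot 4^{2}\right) = 1156 + \left(22 + 2 \cdot 16\right) = 1156 + \left(22 + 32\right) = 1156 + 54 = 1210$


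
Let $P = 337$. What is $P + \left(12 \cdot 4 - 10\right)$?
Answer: $375$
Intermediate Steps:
$P + \left(12 \cdot 4 - 10\right) = 337 + \left(12 \cdot 4 - 10\right) = 337 + \left(48 - 10\right) = 337 + 38 = 375$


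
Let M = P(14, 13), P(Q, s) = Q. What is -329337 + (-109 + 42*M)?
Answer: -328858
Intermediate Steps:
M = 14
-329337 + (-109 + 42*M) = -329337 + (-109 + 42*14) = -329337 + (-109 + 588) = -329337 + 479 = -328858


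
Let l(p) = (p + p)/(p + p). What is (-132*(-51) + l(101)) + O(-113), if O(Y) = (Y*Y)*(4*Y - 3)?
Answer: -5803162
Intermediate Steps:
l(p) = 1 (l(p) = (2*p)/((2*p)) = (2*p)*(1/(2*p)) = 1)
O(Y) = Y²*(-3 + 4*Y)
(-132*(-51) + l(101)) + O(-113) = (-132*(-51) + 1) + (-113)²*(-3 + 4*(-113)) = (6732 + 1) + 12769*(-3 - 452) = 6733 + 12769*(-455) = 6733 - 5809895 = -5803162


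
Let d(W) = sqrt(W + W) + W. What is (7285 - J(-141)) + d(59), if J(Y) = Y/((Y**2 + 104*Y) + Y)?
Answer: 264385/36 + sqrt(118) ≈ 7354.9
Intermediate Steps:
J(Y) = Y/(Y**2 + 105*Y)
d(W) = W + sqrt(2)*sqrt(W) (d(W) = sqrt(2*W) + W = sqrt(2)*sqrt(W) + W = W + sqrt(2)*sqrt(W))
(7285 - J(-141)) + d(59) = (7285 - 1/(105 - 141)) + (59 + sqrt(2)*sqrt(59)) = (7285 - 1/(-36)) + (59 + sqrt(118)) = (7285 - 1*(-1/36)) + (59 + sqrt(118)) = (7285 + 1/36) + (59 + sqrt(118)) = 262261/36 + (59 + sqrt(118)) = 264385/36 + sqrt(118)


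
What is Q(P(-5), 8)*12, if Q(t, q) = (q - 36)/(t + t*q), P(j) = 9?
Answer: -112/27 ≈ -4.1481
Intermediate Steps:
Q(t, q) = (-36 + q)/(t + q*t)
Q(P(-5), 8)*12 = ((-36 + 8)/(9*(1 + 8)))*12 = ((⅑)*(-28)/9)*12 = ((⅑)*(⅑)*(-28))*12 = -28/81*12 = -112/27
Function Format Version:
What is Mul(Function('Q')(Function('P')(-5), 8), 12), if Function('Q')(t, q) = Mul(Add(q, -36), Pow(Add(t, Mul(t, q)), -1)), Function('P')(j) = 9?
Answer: Rational(-112, 27) ≈ -4.1481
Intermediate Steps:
Function('Q')(t, q) = Mul(Pow(Add(t, Mul(q, t)), -1), Add(-36, q)) (Function('Q')(t, q) = Mul(Add(-36, q), Pow(Add(t, Mul(q, t)), -1)) = Mul(Pow(Add(t, Mul(q, t)), -1), Add(-36, q)))
Mul(Function('Q')(Function('P')(-5), 8), 12) = Mul(Mul(Pow(9, -1), Pow(Add(1, 8), -1), Add(-36, 8)), 12) = Mul(Mul(Rational(1, 9), Pow(9, -1), -28), 12) = Mul(Mul(Rational(1, 9), Rational(1, 9), -28), 12) = Mul(Rational(-28, 81), 12) = Rational(-112, 27)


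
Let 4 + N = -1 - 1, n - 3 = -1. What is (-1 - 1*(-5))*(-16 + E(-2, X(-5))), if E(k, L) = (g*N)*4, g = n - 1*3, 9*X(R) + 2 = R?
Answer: 32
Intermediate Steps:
n = 2 (n = 3 - 1 = 2)
X(R) = -2/9 + R/9
N = -6 (N = -4 + (-1 - 1) = -4 - 2 = -6)
g = -1 (g = 2 - 1*3 = 2 - 3 = -1)
E(k, L) = 24 (E(k, L) = -1*(-6)*4 = 6*4 = 24)
(-1 - 1*(-5))*(-16 + E(-2, X(-5))) = (-1 - 1*(-5))*(-16 + 24) = (-1 + 5)*8 = 4*8 = 32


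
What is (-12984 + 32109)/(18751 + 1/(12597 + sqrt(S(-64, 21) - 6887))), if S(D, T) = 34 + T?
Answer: 2032454371901625/1992708605953712 + 19125*I*sqrt(427)/13948960241675984 ≈ 1.0199 + 2.8332e-11*I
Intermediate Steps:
(-12984 + 32109)/(18751 + 1/(12597 + sqrt(S(-64, 21) - 6887))) = (-12984 + 32109)/(18751 + 1/(12597 + sqrt((34 + 21) - 6887))) = 19125/(18751 + 1/(12597 + sqrt(55 - 6887))) = 19125/(18751 + 1/(12597 + sqrt(-6832))) = 19125/(18751 + 1/(12597 + 4*I*sqrt(427)))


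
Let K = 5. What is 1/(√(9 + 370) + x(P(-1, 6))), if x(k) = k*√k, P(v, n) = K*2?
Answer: 1/(√379 + 10*√10) ≈ 0.019573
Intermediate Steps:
P(v, n) = 10 (P(v, n) = 5*2 = 10)
x(k) = k^(3/2)
1/(√(9 + 370) + x(P(-1, 6))) = 1/(√(9 + 370) + 10^(3/2)) = 1/(√379 + 10*√10)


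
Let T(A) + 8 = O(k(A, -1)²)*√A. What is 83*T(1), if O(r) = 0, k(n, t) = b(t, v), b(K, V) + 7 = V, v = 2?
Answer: -664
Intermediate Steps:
b(K, V) = -7 + V
k(n, t) = -5 (k(n, t) = -7 + 2 = -5)
T(A) = -8 (T(A) = -8 + 0*√A = -8 + 0 = -8)
83*T(1) = 83*(-8) = -664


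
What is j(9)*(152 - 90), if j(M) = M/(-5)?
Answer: -558/5 ≈ -111.60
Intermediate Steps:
j(M) = -M/5 (j(M) = M*(-1/5) = -M/5)
j(9)*(152 - 90) = (-1/5*9)*(152 - 90) = -9/5*62 = -558/5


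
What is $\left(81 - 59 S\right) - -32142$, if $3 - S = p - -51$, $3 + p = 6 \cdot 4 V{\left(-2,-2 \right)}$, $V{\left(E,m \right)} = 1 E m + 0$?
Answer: $40542$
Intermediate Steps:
$V{\left(E,m \right)} = E m$ ($V{\left(E,m \right)} = E m + 0 = E m$)
$p = 93$ ($p = -3 + 6 \cdot 4 \left(\left(-2\right) \left(-2\right)\right) = -3 + 24 \cdot 4 = -3 + 96 = 93$)
$S = -141$ ($S = 3 - \left(93 - -51\right) = 3 - \left(93 + 51\right) = 3 - 144 = -141$)
$\left(81 - 59 S\right) - -32142 = \left(81 - -8319\right) - -32142 = \left(81 + 8319\right) + 32142 = 8400 + 32142 = 40542$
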